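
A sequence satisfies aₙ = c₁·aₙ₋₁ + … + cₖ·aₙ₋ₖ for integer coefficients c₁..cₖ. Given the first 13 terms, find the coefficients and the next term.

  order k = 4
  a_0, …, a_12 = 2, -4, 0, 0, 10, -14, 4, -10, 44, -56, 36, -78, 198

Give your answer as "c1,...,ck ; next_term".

-1,-1,-2,1 ; -248

  a_4 = -1·0 + -1·0 + -2·-4 + 1·2 = 10
  a_5 = -1·10 + -1·0 + -2·0 + 1·-4 = -14
  a_6 = -1·-14 + -1·10 + -2·0 + 1·0 = 4
  a_7 = -1·4 + -1·-14 + -2·10 + 1·0 = -10
  a_8 = -1·-10 + -1·4 + -2·-14 + 1·10 = 44
  a_9 = -1·44 + -1·-10 + -2·4 + 1·-14 = -56
  a_10 = -1·-56 + -1·44 + -2·-10 + 1·4 = 36
  a_11 = -1·36 + -1·-56 + -2·44 + 1·-10 = -78
  a_12 = -1·-78 + -1·36 + -2·-56 + 1·44 = 198
  a_13 = -1·198 + -1·-78 + -2·36 + 1·-56 = -248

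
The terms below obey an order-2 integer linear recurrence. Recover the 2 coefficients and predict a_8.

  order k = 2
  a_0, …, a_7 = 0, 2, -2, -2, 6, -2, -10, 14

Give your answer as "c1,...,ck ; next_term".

  a_2 = -1·2 + -2·0 = -2
  a_3 = -1·-2 + -2·2 = -2
  a_4 = -1·-2 + -2·-2 = 6
  a_5 = -1·6 + -2·-2 = -2
  a_6 = -1·-2 + -2·6 = -10
  a_7 = -1·-10 + -2·-2 = 14
  a_8 = -1·14 + -2·-10 = 6

-1,-2 ; 6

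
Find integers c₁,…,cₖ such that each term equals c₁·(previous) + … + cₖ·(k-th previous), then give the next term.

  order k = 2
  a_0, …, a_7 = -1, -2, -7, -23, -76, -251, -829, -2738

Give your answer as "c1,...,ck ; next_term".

3,1 ; -9043

  a_2 = 3·-2 + 1·-1 = -7
  a_3 = 3·-7 + 1·-2 = -23
  a_4 = 3·-23 + 1·-7 = -76
  a_5 = 3·-76 + 1·-23 = -251
  a_6 = 3·-251 + 1·-76 = -829
  a_7 = 3·-829 + 1·-251 = -2738
  a_8 = 3·-2738 + 1·-829 = -9043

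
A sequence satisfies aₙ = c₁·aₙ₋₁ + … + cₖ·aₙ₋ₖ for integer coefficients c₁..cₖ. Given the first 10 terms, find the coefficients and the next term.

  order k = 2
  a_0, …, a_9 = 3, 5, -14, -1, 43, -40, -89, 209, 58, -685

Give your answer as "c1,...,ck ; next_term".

-1,-3 ; 511

  a_2 = -1·5 + -3·3 = -14
  a_3 = -1·-14 + -3·5 = -1
  a_4 = -1·-1 + -3·-14 = 43
  a_5 = -1·43 + -3·-1 = -40
  a_6 = -1·-40 + -3·43 = -89
  a_7 = -1·-89 + -3·-40 = 209
  a_8 = -1·209 + -3·-89 = 58
  a_9 = -1·58 + -3·209 = -685
  a_10 = -1·-685 + -3·58 = 511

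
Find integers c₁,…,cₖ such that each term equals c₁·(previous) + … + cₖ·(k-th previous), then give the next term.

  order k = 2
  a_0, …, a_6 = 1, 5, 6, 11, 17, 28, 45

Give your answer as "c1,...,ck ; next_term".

  a_2 = 1·5 + 1·1 = 6
  a_3 = 1·6 + 1·5 = 11
  a_4 = 1·11 + 1·6 = 17
  a_5 = 1·17 + 1·11 = 28
  a_6 = 1·28 + 1·17 = 45
  a_7 = 1·45 + 1·28 = 73

1,1 ; 73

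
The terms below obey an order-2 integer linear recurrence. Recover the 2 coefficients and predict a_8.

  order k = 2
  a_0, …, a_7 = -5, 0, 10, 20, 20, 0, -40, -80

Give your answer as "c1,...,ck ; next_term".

2,-2 ; -80

  a_2 = 2·0 + -2·-5 = 10
  a_3 = 2·10 + -2·0 = 20
  a_4 = 2·20 + -2·10 = 20
  a_5 = 2·20 + -2·20 = 0
  a_6 = 2·0 + -2·20 = -40
  a_7 = 2·-40 + -2·0 = -80
  a_8 = 2·-80 + -2·-40 = -80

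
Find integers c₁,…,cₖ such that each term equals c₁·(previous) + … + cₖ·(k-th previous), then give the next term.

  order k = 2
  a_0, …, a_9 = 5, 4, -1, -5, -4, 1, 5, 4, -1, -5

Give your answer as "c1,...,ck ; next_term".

1,-1 ; -4

  a_2 = 1·4 + -1·5 = -1
  a_3 = 1·-1 + -1·4 = -5
  a_4 = 1·-5 + -1·-1 = -4
  a_5 = 1·-4 + -1·-5 = 1
  a_6 = 1·1 + -1·-4 = 5
  a_7 = 1·5 + -1·1 = 4
  a_8 = 1·4 + -1·5 = -1
  a_9 = 1·-1 + -1·4 = -5
  a_10 = 1·-5 + -1·-1 = -4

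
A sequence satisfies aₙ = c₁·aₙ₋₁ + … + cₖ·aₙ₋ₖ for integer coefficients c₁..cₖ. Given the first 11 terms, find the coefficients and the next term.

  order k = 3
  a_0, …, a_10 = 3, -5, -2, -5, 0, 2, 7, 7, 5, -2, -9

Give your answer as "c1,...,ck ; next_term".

  a_3 = 1·-2 + 0·-5 + -1·3 = -5
  a_4 = 1·-5 + 0·-2 + -1·-5 = 0
  a_5 = 1·0 + 0·-5 + -1·-2 = 2
  a_6 = 1·2 + 0·0 + -1·-5 = 7
  a_7 = 1·7 + 0·2 + -1·0 = 7
  a_8 = 1·7 + 0·7 + -1·2 = 5
  a_9 = 1·5 + 0·7 + -1·7 = -2
  a_10 = 1·-2 + 0·5 + -1·7 = -9
  a_11 = 1·-9 + 0·-2 + -1·5 = -14

1,0,-1 ; -14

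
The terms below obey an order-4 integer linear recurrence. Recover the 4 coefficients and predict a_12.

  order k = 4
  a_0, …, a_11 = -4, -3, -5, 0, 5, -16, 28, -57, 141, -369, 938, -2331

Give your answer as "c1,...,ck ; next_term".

  a_4 = -3·0 + -2·-5 + -1·-3 + 2·-4 = 5
  a_5 = -3·5 + -2·0 + -1·-5 + 2·-3 = -16
  a_6 = -3·-16 + -2·5 + -1·0 + 2·-5 = 28
  a_7 = -3·28 + -2·-16 + -1·5 + 2·0 = -57
  a_8 = -3·-57 + -2·28 + -1·-16 + 2·5 = 141
  a_9 = -3·141 + -2·-57 + -1·28 + 2·-16 = -369
  a_10 = -3·-369 + -2·141 + -1·-57 + 2·28 = 938
  a_11 = -3·938 + -2·-369 + -1·141 + 2·-57 = -2331
  a_12 = -3·-2331 + -2·938 + -1·-369 + 2·141 = 5768

-3,-2,-1,2 ; 5768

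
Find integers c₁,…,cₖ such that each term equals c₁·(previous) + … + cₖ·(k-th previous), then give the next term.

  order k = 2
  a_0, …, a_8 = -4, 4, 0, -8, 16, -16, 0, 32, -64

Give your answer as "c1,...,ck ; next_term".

  a_2 = -2·4 + -2·-4 = 0
  a_3 = -2·0 + -2·4 = -8
  a_4 = -2·-8 + -2·0 = 16
  a_5 = -2·16 + -2·-8 = -16
  a_6 = -2·-16 + -2·16 = 0
  a_7 = -2·0 + -2·-16 = 32
  a_8 = -2·32 + -2·0 = -64
  a_9 = -2·-64 + -2·32 = 64

-2,-2 ; 64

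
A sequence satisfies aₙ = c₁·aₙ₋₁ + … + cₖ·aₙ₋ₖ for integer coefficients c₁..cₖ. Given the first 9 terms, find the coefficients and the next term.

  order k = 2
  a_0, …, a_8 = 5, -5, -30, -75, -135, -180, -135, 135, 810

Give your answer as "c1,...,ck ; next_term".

3,-3 ; 2025

  a_2 = 3·-5 + -3·5 = -30
  a_3 = 3·-30 + -3·-5 = -75
  a_4 = 3·-75 + -3·-30 = -135
  a_5 = 3·-135 + -3·-75 = -180
  a_6 = 3·-180 + -3·-135 = -135
  a_7 = 3·-135 + -3·-180 = 135
  a_8 = 3·135 + -3·-135 = 810
  a_9 = 3·810 + -3·135 = 2025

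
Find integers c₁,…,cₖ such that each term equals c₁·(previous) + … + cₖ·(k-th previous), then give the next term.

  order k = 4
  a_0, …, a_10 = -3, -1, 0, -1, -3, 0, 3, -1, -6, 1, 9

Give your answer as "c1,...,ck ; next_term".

  a_4 = 0·-1 + -1·0 + 0·-1 + 1·-3 = -3
  a_5 = 0·-3 + -1·-1 + 0·0 + 1·-1 = 0
  a_6 = 0·0 + -1·-3 + 0·-1 + 1·0 = 3
  a_7 = 0·3 + -1·0 + 0·-3 + 1·-1 = -1
  a_8 = 0·-1 + -1·3 + 0·0 + 1·-3 = -6
  a_9 = 0·-6 + -1·-1 + 0·3 + 1·0 = 1
  a_10 = 0·1 + -1·-6 + 0·-1 + 1·3 = 9
  a_11 = 0·9 + -1·1 + 0·-6 + 1·-1 = -2

0,-1,0,1 ; -2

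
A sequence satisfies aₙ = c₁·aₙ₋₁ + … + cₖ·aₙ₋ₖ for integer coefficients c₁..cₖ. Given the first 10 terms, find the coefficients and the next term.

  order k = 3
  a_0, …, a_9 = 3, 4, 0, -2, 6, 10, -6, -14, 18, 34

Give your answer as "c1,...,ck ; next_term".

1,-2,2 ; -30

  a_3 = 1·0 + -2·4 + 2·3 = -2
  a_4 = 1·-2 + -2·0 + 2·4 = 6
  a_5 = 1·6 + -2·-2 + 2·0 = 10
  a_6 = 1·10 + -2·6 + 2·-2 = -6
  a_7 = 1·-6 + -2·10 + 2·6 = -14
  a_8 = 1·-14 + -2·-6 + 2·10 = 18
  a_9 = 1·18 + -2·-14 + 2·-6 = 34
  a_10 = 1·34 + -2·18 + 2·-14 = -30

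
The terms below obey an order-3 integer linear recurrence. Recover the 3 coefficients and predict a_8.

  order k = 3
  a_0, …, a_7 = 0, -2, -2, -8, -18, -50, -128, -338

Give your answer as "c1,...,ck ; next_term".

2,2,-1 ; -882

  a_3 = 2·-2 + 2·-2 + -1·0 = -8
  a_4 = 2·-8 + 2·-2 + -1·-2 = -18
  a_5 = 2·-18 + 2·-8 + -1·-2 = -50
  a_6 = 2·-50 + 2·-18 + -1·-8 = -128
  a_7 = 2·-128 + 2·-50 + -1·-18 = -338
  a_8 = 2·-338 + 2·-128 + -1·-50 = -882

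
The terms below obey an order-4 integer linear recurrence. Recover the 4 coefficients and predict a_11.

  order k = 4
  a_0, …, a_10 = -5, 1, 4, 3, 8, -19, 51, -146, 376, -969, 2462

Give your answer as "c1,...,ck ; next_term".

-3,0,2,-3 ; -6196

  a_4 = -3·3 + 0·4 + 2·1 + -3·-5 = 8
  a_5 = -3·8 + 0·3 + 2·4 + -3·1 = -19
  a_6 = -3·-19 + 0·8 + 2·3 + -3·4 = 51
  a_7 = -3·51 + 0·-19 + 2·8 + -3·3 = -146
  a_8 = -3·-146 + 0·51 + 2·-19 + -3·8 = 376
  a_9 = -3·376 + 0·-146 + 2·51 + -3·-19 = -969
  a_10 = -3·-969 + 0·376 + 2·-146 + -3·51 = 2462
  a_11 = -3·2462 + 0·-969 + 2·376 + -3·-146 = -6196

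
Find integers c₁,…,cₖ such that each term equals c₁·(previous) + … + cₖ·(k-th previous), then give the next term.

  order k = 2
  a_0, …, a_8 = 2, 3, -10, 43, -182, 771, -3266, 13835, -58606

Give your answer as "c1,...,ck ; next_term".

-4,1 ; 248259

  a_2 = -4·3 + 1·2 = -10
  a_3 = -4·-10 + 1·3 = 43
  a_4 = -4·43 + 1·-10 = -182
  a_5 = -4·-182 + 1·43 = 771
  a_6 = -4·771 + 1·-182 = -3266
  a_7 = -4·-3266 + 1·771 = 13835
  a_8 = -4·13835 + 1·-3266 = -58606
  a_9 = -4·-58606 + 1·13835 = 248259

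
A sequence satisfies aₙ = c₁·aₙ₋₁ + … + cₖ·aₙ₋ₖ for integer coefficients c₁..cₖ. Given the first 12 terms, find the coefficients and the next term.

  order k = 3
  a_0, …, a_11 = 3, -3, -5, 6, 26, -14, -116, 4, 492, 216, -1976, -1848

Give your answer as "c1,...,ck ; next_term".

0,-4,-2 ; 7472

  a_3 = 0·-5 + -4·-3 + -2·3 = 6
  a_4 = 0·6 + -4·-5 + -2·-3 = 26
  a_5 = 0·26 + -4·6 + -2·-5 = -14
  a_6 = 0·-14 + -4·26 + -2·6 = -116
  a_7 = 0·-116 + -4·-14 + -2·26 = 4
  a_8 = 0·4 + -4·-116 + -2·-14 = 492
  a_9 = 0·492 + -4·4 + -2·-116 = 216
  a_10 = 0·216 + -4·492 + -2·4 = -1976
  a_11 = 0·-1976 + -4·216 + -2·492 = -1848
  a_12 = 0·-1848 + -4·-1976 + -2·216 = 7472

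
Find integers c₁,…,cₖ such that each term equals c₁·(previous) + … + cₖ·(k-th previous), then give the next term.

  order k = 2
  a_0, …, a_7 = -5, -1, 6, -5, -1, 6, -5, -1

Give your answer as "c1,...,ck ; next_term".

-1,-1 ; 6

  a_2 = -1·-1 + -1·-5 = 6
  a_3 = -1·6 + -1·-1 = -5
  a_4 = -1·-5 + -1·6 = -1
  a_5 = -1·-1 + -1·-5 = 6
  a_6 = -1·6 + -1·-1 = -5
  a_7 = -1·-5 + -1·6 = -1
  a_8 = -1·-1 + -1·-5 = 6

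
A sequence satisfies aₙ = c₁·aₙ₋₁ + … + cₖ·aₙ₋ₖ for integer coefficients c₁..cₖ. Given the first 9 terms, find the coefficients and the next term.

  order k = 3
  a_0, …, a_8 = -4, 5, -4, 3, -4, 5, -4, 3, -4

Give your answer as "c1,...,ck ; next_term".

  a_3 = -1·-4 + -1·5 + -1·-4 = 3
  a_4 = -1·3 + -1·-4 + -1·5 = -4
  a_5 = -1·-4 + -1·3 + -1·-4 = 5
  a_6 = -1·5 + -1·-4 + -1·3 = -4
  a_7 = -1·-4 + -1·5 + -1·-4 = 3
  a_8 = -1·3 + -1·-4 + -1·5 = -4
  a_9 = -1·-4 + -1·3 + -1·-4 = 5

-1,-1,-1 ; 5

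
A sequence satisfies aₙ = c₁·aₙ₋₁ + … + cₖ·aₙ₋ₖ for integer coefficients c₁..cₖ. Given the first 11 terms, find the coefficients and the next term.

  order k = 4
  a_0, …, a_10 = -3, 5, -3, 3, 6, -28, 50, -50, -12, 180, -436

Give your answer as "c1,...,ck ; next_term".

-2,-2,0,-2 ; 612

  a_4 = -2·3 + -2·-3 + 0·5 + -2·-3 = 6
  a_5 = -2·6 + -2·3 + 0·-3 + -2·5 = -28
  a_6 = -2·-28 + -2·6 + 0·3 + -2·-3 = 50
  a_7 = -2·50 + -2·-28 + 0·6 + -2·3 = -50
  a_8 = -2·-50 + -2·50 + 0·-28 + -2·6 = -12
  a_9 = -2·-12 + -2·-50 + 0·50 + -2·-28 = 180
  a_10 = -2·180 + -2·-12 + 0·-50 + -2·50 = -436
  a_11 = -2·-436 + -2·180 + 0·-12 + -2·-50 = 612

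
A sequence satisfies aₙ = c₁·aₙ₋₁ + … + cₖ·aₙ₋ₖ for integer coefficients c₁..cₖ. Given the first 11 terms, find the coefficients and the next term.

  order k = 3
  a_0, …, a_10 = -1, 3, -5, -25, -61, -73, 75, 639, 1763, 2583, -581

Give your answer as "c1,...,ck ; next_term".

  a_3 = 3·-5 + -4·3 + -2·-1 = -25
  a_4 = 3·-25 + -4·-5 + -2·3 = -61
  a_5 = 3·-61 + -4·-25 + -2·-5 = -73
  a_6 = 3·-73 + -4·-61 + -2·-25 = 75
  a_7 = 3·75 + -4·-73 + -2·-61 = 639
  a_8 = 3·639 + -4·75 + -2·-73 = 1763
  a_9 = 3·1763 + -4·639 + -2·75 = 2583
  a_10 = 3·2583 + -4·1763 + -2·639 = -581
  a_11 = 3·-581 + -4·2583 + -2·1763 = -15601

3,-4,-2 ; -15601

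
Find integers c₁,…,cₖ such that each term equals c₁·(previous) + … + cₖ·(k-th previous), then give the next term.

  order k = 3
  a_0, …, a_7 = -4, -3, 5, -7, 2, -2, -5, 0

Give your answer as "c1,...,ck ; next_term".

0,1,1 ; -7

  a_3 = 0·5 + 1·-3 + 1·-4 = -7
  a_4 = 0·-7 + 1·5 + 1·-3 = 2
  a_5 = 0·2 + 1·-7 + 1·5 = -2
  a_6 = 0·-2 + 1·2 + 1·-7 = -5
  a_7 = 0·-5 + 1·-2 + 1·2 = 0
  a_8 = 0·0 + 1·-5 + 1·-2 = -7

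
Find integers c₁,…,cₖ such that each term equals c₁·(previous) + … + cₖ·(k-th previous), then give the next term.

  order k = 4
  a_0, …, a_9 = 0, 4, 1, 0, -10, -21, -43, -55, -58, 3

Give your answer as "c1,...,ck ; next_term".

  a_4 = 1·0 + 2·1 + -3·4 + -2·0 = -10
  a_5 = 1·-10 + 2·0 + -3·1 + -2·4 = -21
  a_6 = 1·-21 + 2·-10 + -3·0 + -2·1 = -43
  a_7 = 1·-43 + 2·-21 + -3·-10 + -2·0 = -55
  a_8 = 1·-55 + 2·-43 + -3·-21 + -2·-10 = -58
  a_9 = 1·-58 + 2·-55 + -3·-43 + -2·-21 = 3
  a_10 = 1·3 + 2·-58 + -3·-55 + -2·-43 = 138

1,2,-3,-2 ; 138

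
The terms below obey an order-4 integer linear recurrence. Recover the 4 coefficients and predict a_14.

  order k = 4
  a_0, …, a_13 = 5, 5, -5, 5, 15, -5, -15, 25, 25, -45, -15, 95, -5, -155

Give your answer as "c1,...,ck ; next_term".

0,-1,1,1 ; 85

  a_4 = 0·5 + -1·-5 + 1·5 + 1·5 = 15
  a_5 = 0·15 + -1·5 + 1·-5 + 1·5 = -5
  a_6 = 0·-5 + -1·15 + 1·5 + 1·-5 = -15
  a_7 = 0·-15 + -1·-5 + 1·15 + 1·5 = 25
  a_8 = 0·25 + -1·-15 + 1·-5 + 1·15 = 25
  a_9 = 0·25 + -1·25 + 1·-15 + 1·-5 = -45
  a_10 = 0·-45 + -1·25 + 1·25 + 1·-15 = -15
  a_11 = 0·-15 + -1·-45 + 1·25 + 1·25 = 95
  a_12 = 0·95 + -1·-15 + 1·-45 + 1·25 = -5
  a_13 = 0·-5 + -1·95 + 1·-15 + 1·-45 = -155
  a_14 = 0·-155 + -1·-5 + 1·95 + 1·-15 = 85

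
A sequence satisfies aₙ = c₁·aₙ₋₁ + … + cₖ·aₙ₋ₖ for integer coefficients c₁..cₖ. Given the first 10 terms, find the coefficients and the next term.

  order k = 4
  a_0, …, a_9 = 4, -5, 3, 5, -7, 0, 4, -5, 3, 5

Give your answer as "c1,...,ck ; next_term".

  a_4 = 0·5 + -1·3 + 0·-5 + -1·4 = -7
  a_5 = 0·-7 + -1·5 + 0·3 + -1·-5 = 0
  a_6 = 0·0 + -1·-7 + 0·5 + -1·3 = 4
  a_7 = 0·4 + -1·0 + 0·-7 + -1·5 = -5
  a_8 = 0·-5 + -1·4 + 0·0 + -1·-7 = 3
  a_9 = 0·3 + -1·-5 + 0·4 + -1·0 = 5
  a_10 = 0·5 + -1·3 + 0·-5 + -1·4 = -7

0,-1,0,-1 ; -7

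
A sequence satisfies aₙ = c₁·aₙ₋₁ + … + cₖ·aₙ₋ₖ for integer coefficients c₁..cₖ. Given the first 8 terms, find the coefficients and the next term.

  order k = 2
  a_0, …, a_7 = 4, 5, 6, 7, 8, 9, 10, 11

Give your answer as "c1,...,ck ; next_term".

  a_2 = 2·5 + -1·4 = 6
  a_3 = 2·6 + -1·5 = 7
  a_4 = 2·7 + -1·6 = 8
  a_5 = 2·8 + -1·7 = 9
  a_6 = 2·9 + -1·8 = 10
  a_7 = 2·10 + -1·9 = 11
  a_8 = 2·11 + -1·10 = 12

2,-1 ; 12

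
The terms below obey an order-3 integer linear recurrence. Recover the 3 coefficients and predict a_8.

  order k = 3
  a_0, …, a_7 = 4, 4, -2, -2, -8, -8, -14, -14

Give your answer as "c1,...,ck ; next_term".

1,1,-1 ; -20

  a_3 = 1·-2 + 1·4 + -1·4 = -2
  a_4 = 1·-2 + 1·-2 + -1·4 = -8
  a_5 = 1·-8 + 1·-2 + -1·-2 = -8
  a_6 = 1·-8 + 1·-8 + -1·-2 = -14
  a_7 = 1·-14 + 1·-8 + -1·-8 = -14
  a_8 = 1·-14 + 1·-14 + -1·-8 = -20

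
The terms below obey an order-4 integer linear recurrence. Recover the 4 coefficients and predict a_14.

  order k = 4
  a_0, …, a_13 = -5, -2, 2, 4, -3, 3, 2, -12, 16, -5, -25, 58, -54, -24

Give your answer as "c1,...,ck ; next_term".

-1,-1,1,-1 ; 161

  a_4 = -1·4 + -1·2 + 1·-2 + -1·-5 = -3
  a_5 = -1·-3 + -1·4 + 1·2 + -1·-2 = 3
  a_6 = -1·3 + -1·-3 + 1·4 + -1·2 = 2
  a_7 = -1·2 + -1·3 + 1·-3 + -1·4 = -12
  a_8 = -1·-12 + -1·2 + 1·3 + -1·-3 = 16
  a_9 = -1·16 + -1·-12 + 1·2 + -1·3 = -5
  a_10 = -1·-5 + -1·16 + 1·-12 + -1·2 = -25
  a_11 = -1·-25 + -1·-5 + 1·16 + -1·-12 = 58
  a_12 = -1·58 + -1·-25 + 1·-5 + -1·16 = -54
  a_13 = -1·-54 + -1·58 + 1·-25 + -1·-5 = -24
  a_14 = -1·-24 + -1·-54 + 1·58 + -1·-25 = 161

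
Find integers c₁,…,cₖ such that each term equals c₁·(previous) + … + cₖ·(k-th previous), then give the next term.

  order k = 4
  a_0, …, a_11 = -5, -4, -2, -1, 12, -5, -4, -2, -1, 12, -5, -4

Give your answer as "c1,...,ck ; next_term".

  a_4 = -1·-1 + -1·-2 + -1·-4 + -1·-5 = 12
  a_5 = -1·12 + -1·-1 + -1·-2 + -1·-4 = -5
  a_6 = -1·-5 + -1·12 + -1·-1 + -1·-2 = -4
  a_7 = -1·-4 + -1·-5 + -1·12 + -1·-1 = -2
  a_8 = -1·-2 + -1·-4 + -1·-5 + -1·12 = -1
  a_9 = -1·-1 + -1·-2 + -1·-4 + -1·-5 = 12
  a_10 = -1·12 + -1·-1 + -1·-2 + -1·-4 = -5
  a_11 = -1·-5 + -1·12 + -1·-1 + -1·-2 = -4
  a_12 = -1·-4 + -1·-5 + -1·12 + -1·-1 = -2

-1,-1,-1,-1 ; -2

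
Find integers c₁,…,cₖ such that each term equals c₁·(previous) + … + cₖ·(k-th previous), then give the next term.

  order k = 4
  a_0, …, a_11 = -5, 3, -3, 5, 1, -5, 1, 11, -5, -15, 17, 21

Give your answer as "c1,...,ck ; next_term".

0,-1,1,1 ; -37

  a_4 = 0·5 + -1·-3 + 1·3 + 1·-5 = 1
  a_5 = 0·1 + -1·5 + 1·-3 + 1·3 = -5
  a_6 = 0·-5 + -1·1 + 1·5 + 1·-3 = 1
  a_7 = 0·1 + -1·-5 + 1·1 + 1·5 = 11
  a_8 = 0·11 + -1·1 + 1·-5 + 1·1 = -5
  a_9 = 0·-5 + -1·11 + 1·1 + 1·-5 = -15
  a_10 = 0·-15 + -1·-5 + 1·11 + 1·1 = 17
  a_11 = 0·17 + -1·-15 + 1·-5 + 1·11 = 21
  a_12 = 0·21 + -1·17 + 1·-15 + 1·-5 = -37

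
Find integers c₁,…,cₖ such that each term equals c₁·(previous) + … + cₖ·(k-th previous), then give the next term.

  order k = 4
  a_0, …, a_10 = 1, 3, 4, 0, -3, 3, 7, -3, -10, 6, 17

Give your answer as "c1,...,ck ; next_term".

0,-1,0,1 ; -9

  a_4 = 0·0 + -1·4 + 0·3 + 1·1 = -3
  a_5 = 0·-3 + -1·0 + 0·4 + 1·3 = 3
  a_6 = 0·3 + -1·-3 + 0·0 + 1·4 = 7
  a_7 = 0·7 + -1·3 + 0·-3 + 1·0 = -3
  a_8 = 0·-3 + -1·7 + 0·3 + 1·-3 = -10
  a_9 = 0·-10 + -1·-3 + 0·7 + 1·3 = 6
  a_10 = 0·6 + -1·-10 + 0·-3 + 1·7 = 17
  a_11 = 0·17 + -1·6 + 0·-10 + 1·-3 = -9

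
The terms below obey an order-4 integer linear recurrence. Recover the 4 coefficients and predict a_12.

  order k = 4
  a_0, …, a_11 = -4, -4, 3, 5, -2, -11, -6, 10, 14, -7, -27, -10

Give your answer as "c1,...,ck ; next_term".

1,-1,0,1 ; 31

  a_4 = 1·5 + -1·3 + 0·-4 + 1·-4 = -2
  a_5 = 1·-2 + -1·5 + 0·3 + 1·-4 = -11
  a_6 = 1·-11 + -1·-2 + 0·5 + 1·3 = -6
  a_7 = 1·-6 + -1·-11 + 0·-2 + 1·5 = 10
  a_8 = 1·10 + -1·-6 + 0·-11 + 1·-2 = 14
  a_9 = 1·14 + -1·10 + 0·-6 + 1·-11 = -7
  a_10 = 1·-7 + -1·14 + 0·10 + 1·-6 = -27
  a_11 = 1·-27 + -1·-7 + 0·14 + 1·10 = -10
  a_12 = 1·-10 + -1·-27 + 0·-7 + 1·14 = 31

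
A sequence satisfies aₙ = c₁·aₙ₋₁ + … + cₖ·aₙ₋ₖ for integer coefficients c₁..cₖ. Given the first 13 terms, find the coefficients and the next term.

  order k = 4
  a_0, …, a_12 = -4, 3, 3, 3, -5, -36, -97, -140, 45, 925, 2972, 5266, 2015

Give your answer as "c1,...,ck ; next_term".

  a_4 = 3·3 + -4·3 + -2·3 + -1·-4 = -5
  a_5 = 3·-5 + -4·3 + -2·3 + -1·3 = -36
  a_6 = 3·-36 + -4·-5 + -2·3 + -1·3 = -97
  a_7 = 3·-97 + -4·-36 + -2·-5 + -1·3 = -140
  a_8 = 3·-140 + -4·-97 + -2·-36 + -1·-5 = 45
  a_9 = 3·45 + -4·-140 + -2·-97 + -1·-36 = 925
  a_10 = 3·925 + -4·45 + -2·-140 + -1·-97 = 2972
  a_11 = 3·2972 + -4·925 + -2·45 + -1·-140 = 5266
  a_12 = 3·5266 + -4·2972 + -2·925 + -1·45 = 2015
  a_13 = 3·2015 + -4·5266 + -2·2972 + -1·925 = -21888

3,-4,-2,-1 ; -21888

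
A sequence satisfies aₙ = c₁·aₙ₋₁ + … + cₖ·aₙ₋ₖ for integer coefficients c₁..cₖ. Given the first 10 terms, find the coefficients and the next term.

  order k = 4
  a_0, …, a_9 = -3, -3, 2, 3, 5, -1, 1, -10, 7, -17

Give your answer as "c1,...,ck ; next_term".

-1,1,-1,-1 ; 33

  a_4 = -1·3 + 1·2 + -1·-3 + -1·-3 = 5
  a_5 = -1·5 + 1·3 + -1·2 + -1·-3 = -1
  a_6 = -1·-1 + 1·5 + -1·3 + -1·2 = 1
  a_7 = -1·1 + 1·-1 + -1·5 + -1·3 = -10
  a_8 = -1·-10 + 1·1 + -1·-1 + -1·5 = 7
  a_9 = -1·7 + 1·-10 + -1·1 + -1·-1 = -17
  a_10 = -1·-17 + 1·7 + -1·-10 + -1·1 = 33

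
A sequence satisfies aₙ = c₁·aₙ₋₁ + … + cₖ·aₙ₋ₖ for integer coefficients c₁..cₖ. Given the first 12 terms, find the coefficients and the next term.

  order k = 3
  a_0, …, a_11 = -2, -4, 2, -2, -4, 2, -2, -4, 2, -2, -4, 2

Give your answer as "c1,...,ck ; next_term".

0,0,1 ; -2

  a_3 = 0·2 + 0·-4 + 1·-2 = -2
  a_4 = 0·-2 + 0·2 + 1·-4 = -4
  a_5 = 0·-4 + 0·-2 + 1·2 = 2
  a_6 = 0·2 + 0·-4 + 1·-2 = -2
  a_7 = 0·-2 + 0·2 + 1·-4 = -4
  a_8 = 0·-4 + 0·-2 + 1·2 = 2
  a_9 = 0·2 + 0·-4 + 1·-2 = -2
  a_10 = 0·-2 + 0·2 + 1·-4 = -4
  a_11 = 0·-4 + 0·-2 + 1·2 = 2
  a_12 = 0·2 + 0·-4 + 1·-2 = -2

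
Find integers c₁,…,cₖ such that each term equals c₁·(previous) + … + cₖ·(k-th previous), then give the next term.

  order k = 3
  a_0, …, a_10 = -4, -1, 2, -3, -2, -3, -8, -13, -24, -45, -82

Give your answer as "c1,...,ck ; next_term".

1,1,1 ; -151

  a_3 = 1·2 + 1·-1 + 1·-4 = -3
  a_4 = 1·-3 + 1·2 + 1·-1 = -2
  a_5 = 1·-2 + 1·-3 + 1·2 = -3
  a_6 = 1·-3 + 1·-2 + 1·-3 = -8
  a_7 = 1·-8 + 1·-3 + 1·-2 = -13
  a_8 = 1·-13 + 1·-8 + 1·-3 = -24
  a_9 = 1·-24 + 1·-13 + 1·-8 = -45
  a_10 = 1·-45 + 1·-24 + 1·-13 = -82
  a_11 = 1·-82 + 1·-45 + 1·-24 = -151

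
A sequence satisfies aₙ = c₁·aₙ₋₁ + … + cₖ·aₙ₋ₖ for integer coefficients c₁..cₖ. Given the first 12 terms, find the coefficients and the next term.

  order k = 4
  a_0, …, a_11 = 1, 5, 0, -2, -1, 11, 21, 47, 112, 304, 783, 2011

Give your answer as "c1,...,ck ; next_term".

2,1,0,3 ; 5141

  a_4 = 2·-2 + 1·0 + 0·5 + 3·1 = -1
  a_5 = 2·-1 + 1·-2 + 0·0 + 3·5 = 11
  a_6 = 2·11 + 1·-1 + 0·-2 + 3·0 = 21
  a_7 = 2·21 + 1·11 + 0·-1 + 3·-2 = 47
  a_8 = 2·47 + 1·21 + 0·11 + 3·-1 = 112
  a_9 = 2·112 + 1·47 + 0·21 + 3·11 = 304
  a_10 = 2·304 + 1·112 + 0·47 + 3·21 = 783
  a_11 = 2·783 + 1·304 + 0·112 + 3·47 = 2011
  a_12 = 2·2011 + 1·783 + 0·304 + 3·112 = 5141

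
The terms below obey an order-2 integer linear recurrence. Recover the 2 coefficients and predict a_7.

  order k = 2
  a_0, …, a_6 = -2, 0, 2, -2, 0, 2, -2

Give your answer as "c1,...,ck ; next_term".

  a_2 = -1·0 + -1·-2 = 2
  a_3 = -1·2 + -1·0 = -2
  a_4 = -1·-2 + -1·2 = 0
  a_5 = -1·0 + -1·-2 = 2
  a_6 = -1·2 + -1·0 = -2
  a_7 = -1·-2 + -1·2 = 0

-1,-1 ; 0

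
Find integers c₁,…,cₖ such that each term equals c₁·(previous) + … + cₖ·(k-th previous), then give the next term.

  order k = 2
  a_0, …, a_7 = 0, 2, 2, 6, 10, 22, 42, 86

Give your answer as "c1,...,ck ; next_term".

  a_2 = 1·2 + 2·0 = 2
  a_3 = 1·2 + 2·2 = 6
  a_4 = 1·6 + 2·2 = 10
  a_5 = 1·10 + 2·6 = 22
  a_6 = 1·22 + 2·10 = 42
  a_7 = 1·42 + 2·22 = 86
  a_8 = 1·86 + 2·42 = 170

1,2 ; 170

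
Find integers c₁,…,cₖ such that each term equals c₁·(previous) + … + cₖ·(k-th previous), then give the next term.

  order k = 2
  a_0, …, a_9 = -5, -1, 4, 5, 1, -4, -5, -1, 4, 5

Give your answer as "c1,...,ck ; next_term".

  a_2 = 1·-1 + -1·-5 = 4
  a_3 = 1·4 + -1·-1 = 5
  a_4 = 1·5 + -1·4 = 1
  a_5 = 1·1 + -1·5 = -4
  a_6 = 1·-4 + -1·1 = -5
  a_7 = 1·-5 + -1·-4 = -1
  a_8 = 1·-1 + -1·-5 = 4
  a_9 = 1·4 + -1·-1 = 5
  a_10 = 1·5 + -1·4 = 1

1,-1 ; 1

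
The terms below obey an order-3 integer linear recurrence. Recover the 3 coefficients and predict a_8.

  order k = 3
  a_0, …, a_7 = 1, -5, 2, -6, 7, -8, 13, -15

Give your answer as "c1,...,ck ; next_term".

  a_3 = 0·2 + 1·-5 + -1·1 = -6
  a_4 = 0·-6 + 1·2 + -1·-5 = 7
  a_5 = 0·7 + 1·-6 + -1·2 = -8
  a_6 = 0·-8 + 1·7 + -1·-6 = 13
  a_7 = 0·13 + 1·-8 + -1·7 = -15
  a_8 = 0·-15 + 1·13 + -1·-8 = 21

0,1,-1 ; 21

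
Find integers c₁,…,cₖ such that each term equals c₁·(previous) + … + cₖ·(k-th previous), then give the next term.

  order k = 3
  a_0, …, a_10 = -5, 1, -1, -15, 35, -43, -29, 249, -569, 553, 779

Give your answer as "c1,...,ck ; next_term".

-2,-2,3 ; -4371

  a_3 = -2·-1 + -2·1 + 3·-5 = -15
  a_4 = -2·-15 + -2·-1 + 3·1 = 35
  a_5 = -2·35 + -2·-15 + 3·-1 = -43
  a_6 = -2·-43 + -2·35 + 3·-15 = -29
  a_7 = -2·-29 + -2·-43 + 3·35 = 249
  a_8 = -2·249 + -2·-29 + 3·-43 = -569
  a_9 = -2·-569 + -2·249 + 3·-29 = 553
  a_10 = -2·553 + -2·-569 + 3·249 = 779
  a_11 = -2·779 + -2·553 + 3·-569 = -4371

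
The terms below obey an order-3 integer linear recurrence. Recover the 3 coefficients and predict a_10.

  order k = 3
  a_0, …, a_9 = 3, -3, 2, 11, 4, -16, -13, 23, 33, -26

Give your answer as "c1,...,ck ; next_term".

1,-2,1 ; -69

  a_3 = 1·2 + -2·-3 + 1·3 = 11
  a_4 = 1·11 + -2·2 + 1·-3 = 4
  a_5 = 1·4 + -2·11 + 1·2 = -16
  a_6 = 1·-16 + -2·4 + 1·11 = -13
  a_7 = 1·-13 + -2·-16 + 1·4 = 23
  a_8 = 1·23 + -2·-13 + 1·-16 = 33
  a_9 = 1·33 + -2·23 + 1·-13 = -26
  a_10 = 1·-26 + -2·33 + 1·23 = -69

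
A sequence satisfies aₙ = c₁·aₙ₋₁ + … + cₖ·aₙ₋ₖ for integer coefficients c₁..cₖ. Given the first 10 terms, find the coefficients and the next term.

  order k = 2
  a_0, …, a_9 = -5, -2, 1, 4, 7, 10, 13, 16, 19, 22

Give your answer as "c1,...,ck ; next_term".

2,-1 ; 25

  a_2 = 2·-2 + -1·-5 = 1
  a_3 = 2·1 + -1·-2 = 4
  a_4 = 2·4 + -1·1 = 7
  a_5 = 2·7 + -1·4 = 10
  a_6 = 2·10 + -1·7 = 13
  a_7 = 2·13 + -1·10 = 16
  a_8 = 2·16 + -1·13 = 19
  a_9 = 2·19 + -1·16 = 22
  a_10 = 2·22 + -1·19 = 25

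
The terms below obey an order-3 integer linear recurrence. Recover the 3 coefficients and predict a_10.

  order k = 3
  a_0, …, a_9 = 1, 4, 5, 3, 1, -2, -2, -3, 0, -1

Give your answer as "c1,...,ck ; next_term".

  a_3 = 0·5 + 1·4 + -1·1 = 3
  a_4 = 0·3 + 1·5 + -1·4 = 1
  a_5 = 0·1 + 1·3 + -1·5 = -2
  a_6 = 0·-2 + 1·1 + -1·3 = -2
  a_7 = 0·-2 + 1·-2 + -1·1 = -3
  a_8 = 0·-3 + 1·-2 + -1·-2 = 0
  a_9 = 0·0 + 1·-3 + -1·-2 = -1
  a_10 = 0·-1 + 1·0 + -1·-3 = 3

0,1,-1 ; 3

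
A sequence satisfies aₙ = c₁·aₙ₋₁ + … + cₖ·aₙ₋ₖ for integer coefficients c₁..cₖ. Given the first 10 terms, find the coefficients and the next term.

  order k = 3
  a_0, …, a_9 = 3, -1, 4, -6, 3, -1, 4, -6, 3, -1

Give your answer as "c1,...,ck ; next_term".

-1,-1,-1 ; 4

  a_3 = -1·4 + -1·-1 + -1·3 = -6
  a_4 = -1·-6 + -1·4 + -1·-1 = 3
  a_5 = -1·3 + -1·-6 + -1·4 = -1
  a_6 = -1·-1 + -1·3 + -1·-6 = 4
  a_7 = -1·4 + -1·-1 + -1·3 = -6
  a_8 = -1·-6 + -1·4 + -1·-1 = 3
  a_9 = -1·3 + -1·-6 + -1·4 = -1
  a_10 = -1·-1 + -1·3 + -1·-6 = 4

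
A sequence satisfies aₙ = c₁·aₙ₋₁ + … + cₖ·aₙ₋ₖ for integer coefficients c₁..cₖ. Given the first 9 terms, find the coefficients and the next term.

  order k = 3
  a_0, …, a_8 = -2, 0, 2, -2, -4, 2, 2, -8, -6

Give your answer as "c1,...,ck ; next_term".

  a_3 = 1·2 + -1·0 + 2·-2 = -2
  a_4 = 1·-2 + -1·2 + 2·0 = -4
  a_5 = 1·-4 + -1·-2 + 2·2 = 2
  a_6 = 1·2 + -1·-4 + 2·-2 = 2
  a_7 = 1·2 + -1·2 + 2·-4 = -8
  a_8 = 1·-8 + -1·2 + 2·2 = -6
  a_9 = 1·-6 + -1·-8 + 2·2 = 6

1,-1,2 ; 6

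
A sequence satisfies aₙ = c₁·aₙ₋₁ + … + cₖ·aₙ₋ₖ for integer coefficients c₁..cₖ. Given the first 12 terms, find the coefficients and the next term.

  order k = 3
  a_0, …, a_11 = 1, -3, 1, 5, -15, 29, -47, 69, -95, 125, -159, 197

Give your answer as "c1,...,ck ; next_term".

-3,-3,-1 ; -239

  a_3 = -3·1 + -3·-3 + -1·1 = 5
  a_4 = -3·5 + -3·1 + -1·-3 = -15
  a_5 = -3·-15 + -3·5 + -1·1 = 29
  a_6 = -3·29 + -3·-15 + -1·5 = -47
  a_7 = -3·-47 + -3·29 + -1·-15 = 69
  a_8 = -3·69 + -3·-47 + -1·29 = -95
  a_9 = -3·-95 + -3·69 + -1·-47 = 125
  a_10 = -3·125 + -3·-95 + -1·69 = -159
  a_11 = -3·-159 + -3·125 + -1·-95 = 197
  a_12 = -3·197 + -3·-159 + -1·125 = -239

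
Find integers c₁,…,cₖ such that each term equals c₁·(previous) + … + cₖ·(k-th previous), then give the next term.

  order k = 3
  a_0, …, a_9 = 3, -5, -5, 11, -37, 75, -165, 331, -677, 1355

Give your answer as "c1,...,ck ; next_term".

  a_3 = -2·-5 + 1·-5 + 2·3 = 11
  a_4 = -2·11 + 1·-5 + 2·-5 = -37
  a_5 = -2·-37 + 1·11 + 2·-5 = 75
  a_6 = -2·75 + 1·-37 + 2·11 = -165
  a_7 = -2·-165 + 1·75 + 2·-37 = 331
  a_8 = -2·331 + 1·-165 + 2·75 = -677
  a_9 = -2·-677 + 1·331 + 2·-165 = 1355
  a_10 = -2·1355 + 1·-677 + 2·331 = -2725

-2,1,2 ; -2725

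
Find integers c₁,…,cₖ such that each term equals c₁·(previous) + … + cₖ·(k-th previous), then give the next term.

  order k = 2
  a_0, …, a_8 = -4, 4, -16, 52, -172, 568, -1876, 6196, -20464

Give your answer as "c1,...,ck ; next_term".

  a_2 = -3·4 + 1·-4 = -16
  a_3 = -3·-16 + 1·4 = 52
  a_4 = -3·52 + 1·-16 = -172
  a_5 = -3·-172 + 1·52 = 568
  a_6 = -3·568 + 1·-172 = -1876
  a_7 = -3·-1876 + 1·568 = 6196
  a_8 = -3·6196 + 1·-1876 = -20464
  a_9 = -3·-20464 + 1·6196 = 67588

-3,1 ; 67588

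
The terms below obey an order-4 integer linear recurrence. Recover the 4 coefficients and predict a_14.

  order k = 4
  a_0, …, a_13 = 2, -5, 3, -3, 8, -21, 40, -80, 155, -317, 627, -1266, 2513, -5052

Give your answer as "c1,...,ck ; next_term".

  a_4 = -1·-3 + 2·3 + 1·-5 + 2·2 = 8
  a_5 = -1·8 + 2·-3 + 1·3 + 2·-5 = -21
  a_6 = -1·-21 + 2·8 + 1·-3 + 2·3 = 40
  a_7 = -1·40 + 2·-21 + 1·8 + 2·-3 = -80
  a_8 = -1·-80 + 2·40 + 1·-21 + 2·8 = 155
  a_9 = -1·155 + 2·-80 + 1·40 + 2·-21 = -317
  a_10 = -1·-317 + 2·155 + 1·-80 + 2·40 = 627
  a_11 = -1·627 + 2·-317 + 1·155 + 2·-80 = -1266
  a_12 = -1·-1266 + 2·627 + 1·-317 + 2·155 = 2513
  a_13 = -1·2513 + 2·-1266 + 1·627 + 2·-317 = -5052
  a_14 = -1·-5052 + 2·2513 + 1·-1266 + 2·627 = 10066

-1,2,1,2 ; 10066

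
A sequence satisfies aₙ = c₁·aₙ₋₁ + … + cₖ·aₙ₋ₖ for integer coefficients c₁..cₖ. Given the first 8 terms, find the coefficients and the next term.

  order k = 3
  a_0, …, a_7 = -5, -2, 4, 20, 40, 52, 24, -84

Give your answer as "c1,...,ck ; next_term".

2,-1,-2 ; -296

  a_3 = 2·4 + -1·-2 + -2·-5 = 20
  a_4 = 2·20 + -1·4 + -2·-2 = 40
  a_5 = 2·40 + -1·20 + -2·4 = 52
  a_6 = 2·52 + -1·40 + -2·20 = 24
  a_7 = 2·24 + -1·52 + -2·40 = -84
  a_8 = 2·-84 + -1·24 + -2·52 = -296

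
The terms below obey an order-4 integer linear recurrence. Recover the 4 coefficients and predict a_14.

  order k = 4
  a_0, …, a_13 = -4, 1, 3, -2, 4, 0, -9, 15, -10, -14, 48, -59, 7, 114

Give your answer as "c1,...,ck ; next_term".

  a_4 = -1·-2 + -1·3 + 1·1 + -1·-4 = 4
  a_5 = -1·4 + -1·-2 + 1·3 + -1·1 = 0
  a_6 = -1·0 + -1·4 + 1·-2 + -1·3 = -9
  a_7 = -1·-9 + -1·0 + 1·4 + -1·-2 = 15
  a_8 = -1·15 + -1·-9 + 1·0 + -1·4 = -10
  a_9 = -1·-10 + -1·15 + 1·-9 + -1·0 = -14
  a_10 = -1·-14 + -1·-10 + 1·15 + -1·-9 = 48
  a_11 = -1·48 + -1·-14 + 1·-10 + -1·15 = -59
  a_12 = -1·-59 + -1·48 + 1·-14 + -1·-10 = 7
  a_13 = -1·7 + -1·-59 + 1·48 + -1·-14 = 114
  a_14 = -1·114 + -1·7 + 1·-59 + -1·48 = -228

-1,-1,1,-1 ; -228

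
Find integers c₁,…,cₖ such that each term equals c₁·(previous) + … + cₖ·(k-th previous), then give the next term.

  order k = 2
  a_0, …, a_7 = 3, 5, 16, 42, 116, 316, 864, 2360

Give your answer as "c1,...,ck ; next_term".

  a_2 = 2·5 + 2·3 = 16
  a_3 = 2·16 + 2·5 = 42
  a_4 = 2·42 + 2·16 = 116
  a_5 = 2·116 + 2·42 = 316
  a_6 = 2·316 + 2·116 = 864
  a_7 = 2·864 + 2·316 = 2360
  a_8 = 2·2360 + 2·864 = 6448

2,2 ; 6448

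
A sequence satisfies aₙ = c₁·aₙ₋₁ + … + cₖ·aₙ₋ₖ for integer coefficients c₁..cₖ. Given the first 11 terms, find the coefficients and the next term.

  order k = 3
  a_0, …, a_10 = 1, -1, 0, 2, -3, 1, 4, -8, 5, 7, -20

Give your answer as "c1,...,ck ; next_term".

  a_3 = -1·0 + -1·-1 + 1·1 = 2
  a_4 = -1·2 + -1·0 + 1·-1 = -3
  a_5 = -1·-3 + -1·2 + 1·0 = 1
  a_6 = -1·1 + -1·-3 + 1·2 = 4
  a_7 = -1·4 + -1·1 + 1·-3 = -8
  a_8 = -1·-8 + -1·4 + 1·1 = 5
  a_9 = -1·5 + -1·-8 + 1·4 = 7
  a_10 = -1·7 + -1·5 + 1·-8 = -20
  a_11 = -1·-20 + -1·7 + 1·5 = 18

-1,-1,1 ; 18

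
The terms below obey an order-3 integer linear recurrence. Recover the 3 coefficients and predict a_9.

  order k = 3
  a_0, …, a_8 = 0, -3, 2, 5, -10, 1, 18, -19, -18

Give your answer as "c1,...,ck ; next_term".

  a_3 = -2·2 + -3·-3 + -2·0 = 5
  a_4 = -2·5 + -3·2 + -2·-3 = -10
  a_5 = -2·-10 + -3·5 + -2·2 = 1
  a_6 = -2·1 + -3·-10 + -2·5 = 18
  a_7 = -2·18 + -3·1 + -2·-10 = -19
  a_8 = -2·-19 + -3·18 + -2·1 = -18
  a_9 = -2·-18 + -3·-19 + -2·18 = 57

-2,-3,-2 ; 57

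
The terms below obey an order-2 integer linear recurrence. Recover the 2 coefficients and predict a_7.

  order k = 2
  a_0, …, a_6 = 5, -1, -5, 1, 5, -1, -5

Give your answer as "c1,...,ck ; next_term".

  a_2 = 0·-1 + -1·5 = -5
  a_3 = 0·-5 + -1·-1 = 1
  a_4 = 0·1 + -1·-5 = 5
  a_5 = 0·5 + -1·1 = -1
  a_6 = 0·-1 + -1·5 = -5
  a_7 = 0·-5 + -1·-1 = 1

0,-1 ; 1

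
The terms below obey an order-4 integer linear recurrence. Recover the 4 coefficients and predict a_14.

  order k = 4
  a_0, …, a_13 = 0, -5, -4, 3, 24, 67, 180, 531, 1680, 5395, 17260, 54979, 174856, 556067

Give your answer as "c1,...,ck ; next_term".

  a_4 = 4·3 + -3·-4 + 0·-5 + 4·0 = 24
  a_5 = 4·24 + -3·3 + 0·-4 + 4·-5 = 67
  a_6 = 4·67 + -3·24 + 0·3 + 4·-4 = 180
  a_7 = 4·180 + -3·67 + 0·24 + 4·3 = 531
  a_8 = 4·531 + -3·180 + 0·67 + 4·24 = 1680
  a_9 = 4·1680 + -3·531 + 0·180 + 4·67 = 5395
  a_10 = 4·5395 + -3·1680 + 0·531 + 4·180 = 17260
  a_11 = 4·17260 + -3·5395 + 0·1680 + 4·531 = 54979
  a_12 = 4·54979 + -3·17260 + 0·5395 + 4·1680 = 174856
  a_13 = 4·174856 + -3·54979 + 0·17260 + 4·5395 = 556067
  a_14 = 4·556067 + -3·174856 + 0·54979 + 4·17260 = 1768740

4,-3,0,4 ; 1768740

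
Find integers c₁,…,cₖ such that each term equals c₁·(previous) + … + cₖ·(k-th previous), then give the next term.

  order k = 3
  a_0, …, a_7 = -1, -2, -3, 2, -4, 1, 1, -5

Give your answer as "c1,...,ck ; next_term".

  a_3 = -1·-3 + 0·-2 + 1·-1 = 2
  a_4 = -1·2 + 0·-3 + 1·-2 = -4
  a_5 = -1·-4 + 0·2 + 1·-3 = 1
  a_6 = -1·1 + 0·-4 + 1·2 = 1
  a_7 = -1·1 + 0·1 + 1·-4 = -5
  a_8 = -1·-5 + 0·1 + 1·1 = 6

-1,0,1 ; 6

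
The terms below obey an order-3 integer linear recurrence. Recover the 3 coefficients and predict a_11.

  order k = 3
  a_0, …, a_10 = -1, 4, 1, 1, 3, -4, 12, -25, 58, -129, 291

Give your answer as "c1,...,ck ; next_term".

-2,1,1 ; -653

  a_3 = -2·1 + 1·4 + 1·-1 = 1
  a_4 = -2·1 + 1·1 + 1·4 = 3
  a_5 = -2·3 + 1·1 + 1·1 = -4
  a_6 = -2·-4 + 1·3 + 1·1 = 12
  a_7 = -2·12 + 1·-4 + 1·3 = -25
  a_8 = -2·-25 + 1·12 + 1·-4 = 58
  a_9 = -2·58 + 1·-25 + 1·12 = -129
  a_10 = -2·-129 + 1·58 + 1·-25 = 291
  a_11 = -2·291 + 1·-129 + 1·58 = -653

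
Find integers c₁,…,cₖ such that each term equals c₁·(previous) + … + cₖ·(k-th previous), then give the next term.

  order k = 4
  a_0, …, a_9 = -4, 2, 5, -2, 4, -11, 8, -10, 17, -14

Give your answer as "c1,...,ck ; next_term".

  a_4 = -1·-2 + 0·5 + -1·2 + -1·-4 = 4
  a_5 = -1·4 + 0·-2 + -1·5 + -1·2 = -11
  a_6 = -1·-11 + 0·4 + -1·-2 + -1·5 = 8
  a_7 = -1·8 + 0·-11 + -1·4 + -1·-2 = -10
  a_8 = -1·-10 + 0·8 + -1·-11 + -1·4 = 17
  a_9 = -1·17 + 0·-10 + -1·8 + -1·-11 = -14
  a_10 = -1·-14 + 0·17 + -1·-10 + -1·8 = 16

-1,0,-1,-1 ; 16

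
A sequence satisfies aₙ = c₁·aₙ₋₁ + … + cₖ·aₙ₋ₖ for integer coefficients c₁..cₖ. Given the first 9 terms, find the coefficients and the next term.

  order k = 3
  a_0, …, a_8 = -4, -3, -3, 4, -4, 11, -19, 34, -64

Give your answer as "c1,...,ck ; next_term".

  a_3 = -1·-3 + 1·-3 + -1·-4 = 4
  a_4 = -1·4 + 1·-3 + -1·-3 = -4
  a_5 = -1·-4 + 1·4 + -1·-3 = 11
  a_6 = -1·11 + 1·-4 + -1·4 = -19
  a_7 = -1·-19 + 1·11 + -1·-4 = 34
  a_8 = -1·34 + 1·-19 + -1·11 = -64
  a_9 = -1·-64 + 1·34 + -1·-19 = 117

-1,1,-1 ; 117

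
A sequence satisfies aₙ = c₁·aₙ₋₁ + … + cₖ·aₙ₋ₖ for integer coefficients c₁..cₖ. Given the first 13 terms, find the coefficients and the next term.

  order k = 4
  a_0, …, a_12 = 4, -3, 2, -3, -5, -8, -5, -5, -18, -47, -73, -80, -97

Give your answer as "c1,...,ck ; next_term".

  a_4 = 2·-3 + -2·2 + 1·-3 + 2·4 = -5
  a_5 = 2·-5 + -2·-3 + 1·2 + 2·-3 = -8
  a_6 = 2·-8 + -2·-5 + 1·-3 + 2·2 = -5
  a_7 = 2·-5 + -2·-8 + 1·-5 + 2·-3 = -5
  a_8 = 2·-5 + -2·-5 + 1·-8 + 2·-5 = -18
  a_9 = 2·-18 + -2·-5 + 1·-5 + 2·-8 = -47
  a_10 = 2·-47 + -2·-18 + 1·-5 + 2·-5 = -73
  a_11 = 2·-73 + -2·-47 + 1·-18 + 2·-5 = -80
  a_12 = 2·-80 + -2·-73 + 1·-47 + 2·-18 = -97
  a_13 = 2·-97 + -2·-80 + 1·-73 + 2·-47 = -201

2,-2,1,2 ; -201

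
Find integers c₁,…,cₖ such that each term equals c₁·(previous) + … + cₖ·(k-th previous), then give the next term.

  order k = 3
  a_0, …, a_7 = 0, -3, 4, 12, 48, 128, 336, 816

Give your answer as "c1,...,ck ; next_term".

3,0,-4 ; 1936

  a_3 = 3·4 + 0·-3 + -4·0 = 12
  a_4 = 3·12 + 0·4 + -4·-3 = 48
  a_5 = 3·48 + 0·12 + -4·4 = 128
  a_6 = 3·128 + 0·48 + -4·12 = 336
  a_7 = 3·336 + 0·128 + -4·48 = 816
  a_8 = 3·816 + 0·336 + -4·128 = 1936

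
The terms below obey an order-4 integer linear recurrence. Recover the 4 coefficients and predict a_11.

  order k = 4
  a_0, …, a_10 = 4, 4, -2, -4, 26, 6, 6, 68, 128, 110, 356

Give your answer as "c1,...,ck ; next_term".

0,1,3,4 ; 766

  a_4 = 0·-4 + 1·-2 + 3·4 + 4·4 = 26
  a_5 = 0·26 + 1·-4 + 3·-2 + 4·4 = 6
  a_6 = 0·6 + 1·26 + 3·-4 + 4·-2 = 6
  a_7 = 0·6 + 1·6 + 3·26 + 4·-4 = 68
  a_8 = 0·68 + 1·6 + 3·6 + 4·26 = 128
  a_9 = 0·128 + 1·68 + 3·6 + 4·6 = 110
  a_10 = 0·110 + 1·128 + 3·68 + 4·6 = 356
  a_11 = 0·356 + 1·110 + 3·128 + 4·68 = 766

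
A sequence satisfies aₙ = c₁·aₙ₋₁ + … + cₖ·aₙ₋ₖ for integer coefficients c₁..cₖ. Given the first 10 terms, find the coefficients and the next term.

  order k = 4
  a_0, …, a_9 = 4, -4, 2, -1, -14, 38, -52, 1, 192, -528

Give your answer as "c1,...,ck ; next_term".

  a_4 = -2·-1 + -2·2 + 2·-4 + -1·4 = -14
  a_5 = -2·-14 + -2·-1 + 2·2 + -1·-4 = 38
  a_6 = -2·38 + -2·-14 + 2·-1 + -1·2 = -52
  a_7 = -2·-52 + -2·38 + 2·-14 + -1·-1 = 1
  a_8 = -2·1 + -2·-52 + 2·38 + -1·-14 = 192
  a_9 = -2·192 + -2·1 + 2·-52 + -1·38 = -528
  a_10 = -2·-528 + -2·192 + 2·1 + -1·-52 = 726

-2,-2,2,-1 ; 726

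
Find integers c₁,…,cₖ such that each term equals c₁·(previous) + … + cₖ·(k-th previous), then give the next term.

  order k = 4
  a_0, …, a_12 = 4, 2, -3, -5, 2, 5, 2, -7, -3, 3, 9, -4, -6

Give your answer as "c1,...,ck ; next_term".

0,0,-1,1 ; -6

  a_4 = 0·-5 + 0·-3 + -1·2 + 1·4 = 2
  a_5 = 0·2 + 0·-5 + -1·-3 + 1·2 = 5
  a_6 = 0·5 + 0·2 + -1·-5 + 1·-3 = 2
  a_7 = 0·2 + 0·5 + -1·2 + 1·-5 = -7
  a_8 = 0·-7 + 0·2 + -1·5 + 1·2 = -3
  a_9 = 0·-3 + 0·-7 + -1·2 + 1·5 = 3
  a_10 = 0·3 + 0·-3 + -1·-7 + 1·2 = 9
  a_11 = 0·9 + 0·3 + -1·-3 + 1·-7 = -4
  a_12 = 0·-4 + 0·9 + -1·3 + 1·-3 = -6
  a_13 = 0·-6 + 0·-4 + -1·9 + 1·3 = -6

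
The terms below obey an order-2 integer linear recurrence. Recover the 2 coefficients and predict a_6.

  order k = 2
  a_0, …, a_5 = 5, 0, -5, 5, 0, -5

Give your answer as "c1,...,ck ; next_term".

  a_2 = -1·0 + -1·5 = -5
  a_3 = -1·-5 + -1·0 = 5
  a_4 = -1·5 + -1·-5 = 0
  a_5 = -1·0 + -1·5 = -5
  a_6 = -1·-5 + -1·0 = 5

-1,-1 ; 5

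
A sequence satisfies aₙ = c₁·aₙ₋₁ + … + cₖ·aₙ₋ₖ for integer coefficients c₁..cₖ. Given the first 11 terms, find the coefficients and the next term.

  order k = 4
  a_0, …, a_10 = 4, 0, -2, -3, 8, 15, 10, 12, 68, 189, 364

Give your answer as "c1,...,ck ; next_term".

2,-1,2,3 ; 711

  a_4 = 2·-3 + -1·-2 + 2·0 + 3·4 = 8
  a_5 = 2·8 + -1·-3 + 2·-2 + 3·0 = 15
  a_6 = 2·15 + -1·8 + 2·-3 + 3·-2 = 10
  a_7 = 2·10 + -1·15 + 2·8 + 3·-3 = 12
  a_8 = 2·12 + -1·10 + 2·15 + 3·8 = 68
  a_9 = 2·68 + -1·12 + 2·10 + 3·15 = 189
  a_10 = 2·189 + -1·68 + 2·12 + 3·10 = 364
  a_11 = 2·364 + -1·189 + 2·68 + 3·12 = 711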